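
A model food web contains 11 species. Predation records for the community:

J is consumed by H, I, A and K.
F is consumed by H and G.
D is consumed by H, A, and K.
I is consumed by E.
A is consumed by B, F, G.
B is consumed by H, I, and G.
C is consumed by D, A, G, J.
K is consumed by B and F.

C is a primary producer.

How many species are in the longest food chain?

One longest chain: C → D → K → B → I → E.
It has 6 species and 5 links.

6 species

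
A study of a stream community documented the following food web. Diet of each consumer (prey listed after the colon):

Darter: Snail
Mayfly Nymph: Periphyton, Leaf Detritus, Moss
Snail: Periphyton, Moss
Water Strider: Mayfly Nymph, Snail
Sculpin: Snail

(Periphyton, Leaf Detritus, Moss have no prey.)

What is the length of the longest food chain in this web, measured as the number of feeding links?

2 links

One longest chain: Periphyton → Snail → Sculpin.
It has 3 species and 2 links.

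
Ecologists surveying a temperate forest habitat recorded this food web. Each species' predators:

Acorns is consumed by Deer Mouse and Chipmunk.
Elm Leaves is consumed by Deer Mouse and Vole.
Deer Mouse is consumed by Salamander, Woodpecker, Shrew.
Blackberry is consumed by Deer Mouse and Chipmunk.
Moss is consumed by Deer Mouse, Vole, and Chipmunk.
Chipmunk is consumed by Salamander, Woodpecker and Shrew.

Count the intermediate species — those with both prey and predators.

2

Intermediate species (has both prey and predators): Deer Mouse, Chipmunk.
Count: 2.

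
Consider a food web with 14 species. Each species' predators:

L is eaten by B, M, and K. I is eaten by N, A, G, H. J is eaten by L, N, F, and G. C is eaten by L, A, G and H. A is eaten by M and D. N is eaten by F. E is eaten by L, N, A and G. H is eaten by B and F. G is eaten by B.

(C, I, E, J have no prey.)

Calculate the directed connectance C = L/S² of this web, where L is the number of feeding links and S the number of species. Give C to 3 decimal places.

C = 0.128

The web has S = 14 species and L = 25 feeding links.
C = L / S² = 25 / 196 = 0.1276 ≈ 0.128.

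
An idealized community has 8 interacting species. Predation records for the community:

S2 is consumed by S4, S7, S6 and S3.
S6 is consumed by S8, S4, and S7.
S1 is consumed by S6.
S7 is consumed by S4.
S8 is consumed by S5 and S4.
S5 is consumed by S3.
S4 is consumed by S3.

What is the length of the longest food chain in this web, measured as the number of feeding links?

One longest chain: S1 → S6 → S7 → S4 → S3.
It has 5 species and 4 links.

4 links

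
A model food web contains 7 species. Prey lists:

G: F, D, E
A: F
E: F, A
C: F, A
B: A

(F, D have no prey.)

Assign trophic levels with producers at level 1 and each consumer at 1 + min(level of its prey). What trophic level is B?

Trophic level 3

F is a producer → level 1.
A eats F → level 2.
B eats A → level 3.
No prey of B is below level 2, so 3 is the minimum.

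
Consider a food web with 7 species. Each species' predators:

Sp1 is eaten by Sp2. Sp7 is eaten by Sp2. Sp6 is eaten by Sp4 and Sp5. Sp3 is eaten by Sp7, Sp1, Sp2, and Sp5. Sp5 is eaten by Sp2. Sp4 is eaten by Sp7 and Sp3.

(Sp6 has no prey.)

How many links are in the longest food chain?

4 links

One longest chain: Sp6 → Sp4 → Sp3 → Sp5 → Sp2.
It has 5 species and 4 links.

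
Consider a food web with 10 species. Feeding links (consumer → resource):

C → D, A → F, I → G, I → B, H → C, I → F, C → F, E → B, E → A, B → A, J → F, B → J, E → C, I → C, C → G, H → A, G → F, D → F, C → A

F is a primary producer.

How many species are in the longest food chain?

One longest chain: F → J → B → E.
It has 4 species and 3 links.

4 species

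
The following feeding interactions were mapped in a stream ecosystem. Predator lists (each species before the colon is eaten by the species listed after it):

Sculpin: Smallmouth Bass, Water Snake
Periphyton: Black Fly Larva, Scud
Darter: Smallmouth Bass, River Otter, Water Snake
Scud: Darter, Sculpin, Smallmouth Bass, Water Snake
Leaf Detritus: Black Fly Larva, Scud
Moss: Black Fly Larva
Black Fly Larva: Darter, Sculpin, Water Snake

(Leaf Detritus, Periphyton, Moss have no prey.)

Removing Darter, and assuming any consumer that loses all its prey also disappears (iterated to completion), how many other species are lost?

1

Remove Darter.
Round 1: River Otter (all prey gone) → extinct.
No further losses. Total secondary extinctions: 1.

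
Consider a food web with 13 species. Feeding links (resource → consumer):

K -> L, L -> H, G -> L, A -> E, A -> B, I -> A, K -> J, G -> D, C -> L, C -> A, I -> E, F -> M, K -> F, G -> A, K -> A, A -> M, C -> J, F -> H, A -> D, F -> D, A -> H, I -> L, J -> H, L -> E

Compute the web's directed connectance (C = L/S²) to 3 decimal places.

C = 0.142

The web has S = 13 species and L = 24 feeding links.
C = L / S² = 24 / 169 = 0.1420 ≈ 0.142.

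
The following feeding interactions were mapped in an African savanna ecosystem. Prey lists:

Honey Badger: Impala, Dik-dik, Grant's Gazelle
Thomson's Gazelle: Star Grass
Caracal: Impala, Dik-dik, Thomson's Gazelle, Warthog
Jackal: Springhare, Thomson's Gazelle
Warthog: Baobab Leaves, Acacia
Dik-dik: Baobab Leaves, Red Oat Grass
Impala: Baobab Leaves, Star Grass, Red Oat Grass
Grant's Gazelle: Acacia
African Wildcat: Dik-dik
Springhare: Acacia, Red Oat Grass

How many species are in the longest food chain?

3 species

One longest chain: Baobab Leaves → Dik-dik → African Wildcat.
It has 3 species and 2 links.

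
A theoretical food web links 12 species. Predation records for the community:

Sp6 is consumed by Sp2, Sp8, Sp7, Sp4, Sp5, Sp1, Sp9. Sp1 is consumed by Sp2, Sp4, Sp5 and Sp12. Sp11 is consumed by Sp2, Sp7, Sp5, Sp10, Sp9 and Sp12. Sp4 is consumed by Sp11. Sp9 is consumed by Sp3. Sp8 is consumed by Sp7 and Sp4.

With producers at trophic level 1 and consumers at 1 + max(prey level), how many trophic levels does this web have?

6

Producers (level 1): Sp6.
Sp6 → Sp1 → Sp4 → Sp11 → Sp9 → Sp3 gives Sp3 level 6.
No species has a prey at level 6, so no species reaches level 7.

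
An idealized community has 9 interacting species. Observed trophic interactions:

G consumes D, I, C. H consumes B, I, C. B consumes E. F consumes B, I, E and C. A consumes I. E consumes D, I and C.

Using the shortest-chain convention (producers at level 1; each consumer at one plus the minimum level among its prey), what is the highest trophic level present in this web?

Producers (level 1): C, I, D.
Following each consumer down to its lowest-level prey: C → E → B (levels 1 through 3).
All prey of B (E 2) are at level 2 or above, so B is at level 1 + 2 = 3.
Every consumer has at least one prey at level 2 or below, so none exceeds level 3.

3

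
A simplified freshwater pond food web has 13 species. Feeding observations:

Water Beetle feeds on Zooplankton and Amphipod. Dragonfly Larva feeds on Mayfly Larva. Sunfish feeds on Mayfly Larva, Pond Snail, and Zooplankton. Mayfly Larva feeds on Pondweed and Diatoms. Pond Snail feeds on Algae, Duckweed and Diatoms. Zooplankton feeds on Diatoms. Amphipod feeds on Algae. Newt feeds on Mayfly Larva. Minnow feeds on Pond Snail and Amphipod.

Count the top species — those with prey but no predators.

Top species (has prey, but nothing eats it): Newt, Dragonfly Larva, Minnow, Water Beetle, Sunfish.
Count: 5.

5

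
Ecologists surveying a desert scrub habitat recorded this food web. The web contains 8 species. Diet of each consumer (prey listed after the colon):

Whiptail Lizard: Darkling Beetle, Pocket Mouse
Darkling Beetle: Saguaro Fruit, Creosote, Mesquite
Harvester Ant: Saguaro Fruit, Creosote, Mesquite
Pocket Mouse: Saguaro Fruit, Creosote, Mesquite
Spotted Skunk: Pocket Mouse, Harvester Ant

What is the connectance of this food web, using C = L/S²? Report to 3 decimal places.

The web has S = 8 species and L = 13 feeding links.
C = L / S² = 13 / 64 = 0.2031 ≈ 0.203.

C = 0.203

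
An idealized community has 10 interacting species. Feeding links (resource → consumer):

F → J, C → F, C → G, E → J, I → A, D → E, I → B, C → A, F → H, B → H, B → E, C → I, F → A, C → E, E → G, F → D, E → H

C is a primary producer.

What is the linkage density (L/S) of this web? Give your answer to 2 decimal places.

There are L = 17 links among S = 10 species.
L/S = 17/10 = 1.7000 ≈ 1.70.

L/S = 1.70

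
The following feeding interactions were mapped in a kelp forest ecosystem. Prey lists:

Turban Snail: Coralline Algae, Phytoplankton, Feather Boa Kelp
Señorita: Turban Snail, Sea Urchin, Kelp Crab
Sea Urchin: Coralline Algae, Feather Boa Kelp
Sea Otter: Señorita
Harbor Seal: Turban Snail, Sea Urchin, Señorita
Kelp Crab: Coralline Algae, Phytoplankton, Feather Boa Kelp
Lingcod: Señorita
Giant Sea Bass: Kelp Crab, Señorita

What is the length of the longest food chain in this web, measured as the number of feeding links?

3 links

One longest chain: Coralline Algae → Turban Snail → Señorita → Giant Sea Bass.
It has 4 species and 3 links.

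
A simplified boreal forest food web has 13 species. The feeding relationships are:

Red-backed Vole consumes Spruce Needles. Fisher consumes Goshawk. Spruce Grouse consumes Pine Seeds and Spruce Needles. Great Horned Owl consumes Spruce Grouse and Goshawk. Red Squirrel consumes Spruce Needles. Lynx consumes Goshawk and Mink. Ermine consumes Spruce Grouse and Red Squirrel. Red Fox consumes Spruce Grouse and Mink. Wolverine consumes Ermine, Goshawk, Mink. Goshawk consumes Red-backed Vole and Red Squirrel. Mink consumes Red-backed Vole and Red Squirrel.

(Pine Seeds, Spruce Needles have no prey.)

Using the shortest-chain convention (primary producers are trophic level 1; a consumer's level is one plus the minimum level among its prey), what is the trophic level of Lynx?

Trophic level 4

Spruce Needles is a producer → level 1.
Red Squirrel eats Spruce Needles → level 2.
Mink eats Red Squirrel → level 3.
Lynx eats Mink → level 4.
No prey of Lynx is below level 3, so 4 is the minimum.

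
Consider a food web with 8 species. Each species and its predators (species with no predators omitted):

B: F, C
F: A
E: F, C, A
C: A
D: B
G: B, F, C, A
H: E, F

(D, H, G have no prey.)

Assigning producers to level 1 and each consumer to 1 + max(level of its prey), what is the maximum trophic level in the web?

Producers (level 1): D, H, G.
D → B → F → A gives A level 4.
No species has a prey at level 4, so no species reaches level 5.

4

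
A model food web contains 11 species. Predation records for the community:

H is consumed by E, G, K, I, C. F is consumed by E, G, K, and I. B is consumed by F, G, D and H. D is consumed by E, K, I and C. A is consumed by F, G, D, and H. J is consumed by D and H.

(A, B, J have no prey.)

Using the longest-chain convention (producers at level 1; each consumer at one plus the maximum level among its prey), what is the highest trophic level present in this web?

Producers (level 1): A, B, J.
A → F → G gives G level 3.
No species has a prey at level 3, so no species reaches level 4.

3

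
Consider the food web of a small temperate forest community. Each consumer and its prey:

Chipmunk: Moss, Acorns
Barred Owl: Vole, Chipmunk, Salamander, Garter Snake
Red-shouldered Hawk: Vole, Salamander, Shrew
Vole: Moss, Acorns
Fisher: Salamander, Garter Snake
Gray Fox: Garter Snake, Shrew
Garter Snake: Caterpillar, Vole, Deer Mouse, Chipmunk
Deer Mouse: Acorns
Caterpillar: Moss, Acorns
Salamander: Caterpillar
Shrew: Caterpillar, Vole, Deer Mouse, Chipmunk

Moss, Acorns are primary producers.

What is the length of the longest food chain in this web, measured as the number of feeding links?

3 links

One longest chain: Moss → Caterpillar → Shrew → Red-shouldered Hawk.
It has 4 species and 3 links.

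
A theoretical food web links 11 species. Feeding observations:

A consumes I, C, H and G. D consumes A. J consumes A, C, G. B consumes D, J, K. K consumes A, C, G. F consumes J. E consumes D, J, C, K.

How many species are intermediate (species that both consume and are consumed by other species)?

4

Intermediate species (has both prey and predators): A, D, J, K.
Count: 4.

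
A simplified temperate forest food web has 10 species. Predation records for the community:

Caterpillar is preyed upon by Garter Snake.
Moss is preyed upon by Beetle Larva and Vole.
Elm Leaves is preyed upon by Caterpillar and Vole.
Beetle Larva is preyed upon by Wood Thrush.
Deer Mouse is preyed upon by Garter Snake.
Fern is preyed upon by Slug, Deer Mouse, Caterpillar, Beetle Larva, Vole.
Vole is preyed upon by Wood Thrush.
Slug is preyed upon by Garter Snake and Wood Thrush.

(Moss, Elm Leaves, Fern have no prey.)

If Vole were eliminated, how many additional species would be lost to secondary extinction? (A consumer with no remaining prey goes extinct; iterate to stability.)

0

Remove Vole.
Every predator of it retains at least one other prey: Wood Thrush still has Slug, Beetle Larva.
No consumer loses all prey, so no secondary extinctions occur.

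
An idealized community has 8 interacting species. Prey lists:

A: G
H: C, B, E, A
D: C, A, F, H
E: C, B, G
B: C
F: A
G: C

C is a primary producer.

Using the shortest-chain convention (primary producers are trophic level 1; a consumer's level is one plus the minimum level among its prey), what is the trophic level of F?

C is a producer → level 1.
G eats C → level 2.
A eats G → level 3.
F eats A → level 4.
No prey of F is below level 3, so 4 is the minimum.

Trophic level 4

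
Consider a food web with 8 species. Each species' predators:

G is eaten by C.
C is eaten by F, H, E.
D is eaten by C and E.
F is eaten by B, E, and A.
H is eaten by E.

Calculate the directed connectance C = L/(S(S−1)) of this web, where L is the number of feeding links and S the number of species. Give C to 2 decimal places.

C = 0.18

The web has S = 8 species and L = 10 feeding links.
C = L / (S(S−1)) = 10 / 56 = 0.1786 ≈ 0.18.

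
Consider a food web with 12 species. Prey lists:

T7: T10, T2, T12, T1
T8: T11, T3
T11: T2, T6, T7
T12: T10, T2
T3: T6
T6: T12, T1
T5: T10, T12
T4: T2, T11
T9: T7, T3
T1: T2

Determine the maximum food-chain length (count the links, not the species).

4 links

One longest chain: T10 → T12 → T6 → T11 → T4.
It has 5 species and 4 links.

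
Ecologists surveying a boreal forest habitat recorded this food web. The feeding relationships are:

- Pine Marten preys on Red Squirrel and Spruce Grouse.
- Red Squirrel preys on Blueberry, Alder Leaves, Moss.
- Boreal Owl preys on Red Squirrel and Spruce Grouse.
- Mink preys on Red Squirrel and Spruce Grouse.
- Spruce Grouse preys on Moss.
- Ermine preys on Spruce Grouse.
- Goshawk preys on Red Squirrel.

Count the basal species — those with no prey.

Basal species (no prey listed): Moss, Blueberry, Alder Leaves.
Count: 3.

3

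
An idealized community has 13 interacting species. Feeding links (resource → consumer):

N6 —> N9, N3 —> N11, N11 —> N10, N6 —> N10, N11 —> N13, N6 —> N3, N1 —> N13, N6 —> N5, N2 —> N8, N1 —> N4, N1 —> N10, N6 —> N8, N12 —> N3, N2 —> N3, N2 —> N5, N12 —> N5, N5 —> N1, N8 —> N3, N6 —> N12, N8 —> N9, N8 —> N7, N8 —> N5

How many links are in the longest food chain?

4 links

One longest chain: N6 → N12 → N3 → N11 → N10.
It has 5 species and 4 links.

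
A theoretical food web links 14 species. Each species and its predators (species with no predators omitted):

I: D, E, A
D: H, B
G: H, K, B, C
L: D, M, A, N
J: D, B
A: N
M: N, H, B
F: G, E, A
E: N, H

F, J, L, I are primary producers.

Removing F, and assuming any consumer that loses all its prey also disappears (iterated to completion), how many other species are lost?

3

Remove F.
Round 1: G (all prey gone) → extinct.
Round 2: K (all prey gone), C (all prey gone) → extinct.
No further losses. Total secondary extinctions: 3.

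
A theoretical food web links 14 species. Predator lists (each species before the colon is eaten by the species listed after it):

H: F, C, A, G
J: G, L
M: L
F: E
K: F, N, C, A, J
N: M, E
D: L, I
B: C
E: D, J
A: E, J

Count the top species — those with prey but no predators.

4

Top species (has prey, but nothing eats it): C, G, L, I.
Count: 4.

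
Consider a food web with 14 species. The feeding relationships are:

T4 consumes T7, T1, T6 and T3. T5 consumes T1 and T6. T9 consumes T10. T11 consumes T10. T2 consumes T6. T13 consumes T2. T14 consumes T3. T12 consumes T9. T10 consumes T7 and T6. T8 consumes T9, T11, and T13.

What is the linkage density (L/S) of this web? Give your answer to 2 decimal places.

There are L = 17 links among S = 14 species.
L/S = 17/14 = 1.2143 ≈ 1.21.

L/S = 1.21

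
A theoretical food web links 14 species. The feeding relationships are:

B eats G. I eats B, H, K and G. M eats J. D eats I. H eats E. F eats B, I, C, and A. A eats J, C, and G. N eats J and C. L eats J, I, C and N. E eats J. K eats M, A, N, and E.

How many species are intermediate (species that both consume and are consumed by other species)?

Intermediate species (has both prey and predators): B, M, E, A, N, H, K, I.
Count: 8.

8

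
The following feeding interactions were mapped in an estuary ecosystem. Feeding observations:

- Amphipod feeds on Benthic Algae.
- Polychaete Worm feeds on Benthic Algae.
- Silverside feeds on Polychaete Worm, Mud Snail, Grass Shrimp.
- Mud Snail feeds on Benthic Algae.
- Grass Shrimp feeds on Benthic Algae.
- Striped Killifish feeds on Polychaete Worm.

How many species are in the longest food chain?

3 species

One longest chain: Benthic Algae → Polychaete Worm → Silverside.
It has 3 species and 2 links.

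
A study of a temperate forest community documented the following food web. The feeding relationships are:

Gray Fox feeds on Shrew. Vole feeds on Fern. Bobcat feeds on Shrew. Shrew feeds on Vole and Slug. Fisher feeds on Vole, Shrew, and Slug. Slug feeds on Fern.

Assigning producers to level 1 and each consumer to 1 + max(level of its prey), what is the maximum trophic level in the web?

Producers (level 1): Fern.
Fern → Vole → Shrew → Gray Fox gives Gray Fox level 4.
No species has a prey at level 4, so no species reaches level 5.

4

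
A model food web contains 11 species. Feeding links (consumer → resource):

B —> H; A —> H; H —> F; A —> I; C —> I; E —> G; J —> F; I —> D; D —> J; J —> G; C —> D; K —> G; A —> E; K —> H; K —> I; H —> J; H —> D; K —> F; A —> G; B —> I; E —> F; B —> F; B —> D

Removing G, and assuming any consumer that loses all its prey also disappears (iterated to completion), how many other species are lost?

Remove G.
Every predator of it retains at least one other prey: E still has F; J still has F; K still has F, I, H; A still has E, I, H.
No consumer loses all prey, so no secondary extinctions occur.

0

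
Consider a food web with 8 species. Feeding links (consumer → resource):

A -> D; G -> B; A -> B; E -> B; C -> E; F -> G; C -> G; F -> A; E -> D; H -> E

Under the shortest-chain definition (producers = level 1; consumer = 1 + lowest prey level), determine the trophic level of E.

Trophic level 2

B is a producer → level 1.
E eats B → level 2.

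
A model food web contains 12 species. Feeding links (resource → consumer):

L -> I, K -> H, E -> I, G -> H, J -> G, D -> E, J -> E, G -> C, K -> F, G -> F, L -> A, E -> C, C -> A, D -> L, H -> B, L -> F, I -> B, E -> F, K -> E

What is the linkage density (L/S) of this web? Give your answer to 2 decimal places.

There are L = 19 links among S = 12 species.
L/S = 19/12 = 1.5833 ≈ 1.58.

L/S = 1.58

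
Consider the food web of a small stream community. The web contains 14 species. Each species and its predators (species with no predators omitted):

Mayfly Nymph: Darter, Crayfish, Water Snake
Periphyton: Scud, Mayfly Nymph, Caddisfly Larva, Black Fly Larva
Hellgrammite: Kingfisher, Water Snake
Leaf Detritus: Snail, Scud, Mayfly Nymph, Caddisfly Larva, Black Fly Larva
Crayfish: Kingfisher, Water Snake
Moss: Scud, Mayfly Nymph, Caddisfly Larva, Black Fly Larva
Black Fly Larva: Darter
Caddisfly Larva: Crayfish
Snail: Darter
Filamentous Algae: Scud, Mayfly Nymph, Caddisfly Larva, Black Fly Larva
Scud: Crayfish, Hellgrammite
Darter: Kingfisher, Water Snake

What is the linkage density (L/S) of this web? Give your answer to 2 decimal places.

There are L = 31 links among S = 14 species.
L/S = 31/14 = 2.2143 ≈ 2.21.

L/S = 2.21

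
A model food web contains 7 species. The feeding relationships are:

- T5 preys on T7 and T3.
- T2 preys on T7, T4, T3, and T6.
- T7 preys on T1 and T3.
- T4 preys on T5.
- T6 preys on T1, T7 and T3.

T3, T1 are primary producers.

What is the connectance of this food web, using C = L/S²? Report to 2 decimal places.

C = 0.24

The web has S = 7 species and L = 12 feeding links.
C = L / S² = 12 / 49 = 0.2449 ≈ 0.24.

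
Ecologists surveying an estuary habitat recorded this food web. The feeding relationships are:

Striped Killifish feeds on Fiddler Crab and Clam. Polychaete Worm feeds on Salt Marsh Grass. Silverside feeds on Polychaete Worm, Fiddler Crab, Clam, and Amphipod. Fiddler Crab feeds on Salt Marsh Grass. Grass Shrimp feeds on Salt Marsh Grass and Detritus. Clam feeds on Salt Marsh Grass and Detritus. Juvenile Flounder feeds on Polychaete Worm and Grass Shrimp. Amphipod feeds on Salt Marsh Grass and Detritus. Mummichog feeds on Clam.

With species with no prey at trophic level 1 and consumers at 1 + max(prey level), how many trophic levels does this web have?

Basal resources (level 1): Salt Marsh Grass, Detritus.
Salt Marsh Grass → Amphipod → Silverside gives Silverside level 3.
No species has a prey at level 3, so no species reaches level 4.

3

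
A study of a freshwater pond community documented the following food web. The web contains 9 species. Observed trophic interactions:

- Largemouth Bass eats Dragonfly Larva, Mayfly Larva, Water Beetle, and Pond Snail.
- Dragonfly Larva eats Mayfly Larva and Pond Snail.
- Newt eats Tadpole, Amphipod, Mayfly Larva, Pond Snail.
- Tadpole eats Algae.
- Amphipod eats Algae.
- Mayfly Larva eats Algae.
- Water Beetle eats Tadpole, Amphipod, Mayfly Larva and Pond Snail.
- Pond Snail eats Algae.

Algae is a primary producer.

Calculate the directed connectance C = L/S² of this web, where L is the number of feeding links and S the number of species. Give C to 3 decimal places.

C = 0.222

The web has S = 9 species and L = 18 feeding links.
C = L / S² = 18 / 81 = 0.2222 ≈ 0.222.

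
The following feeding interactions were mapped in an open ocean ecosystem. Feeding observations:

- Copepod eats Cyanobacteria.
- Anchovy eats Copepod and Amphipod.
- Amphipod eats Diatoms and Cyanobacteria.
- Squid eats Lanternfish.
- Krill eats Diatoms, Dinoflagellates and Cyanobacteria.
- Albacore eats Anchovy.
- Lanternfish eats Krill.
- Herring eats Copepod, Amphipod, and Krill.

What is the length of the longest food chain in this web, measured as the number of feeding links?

3 links

One longest chain: Diatoms → Krill → Lanternfish → Squid.
It has 4 species and 3 links.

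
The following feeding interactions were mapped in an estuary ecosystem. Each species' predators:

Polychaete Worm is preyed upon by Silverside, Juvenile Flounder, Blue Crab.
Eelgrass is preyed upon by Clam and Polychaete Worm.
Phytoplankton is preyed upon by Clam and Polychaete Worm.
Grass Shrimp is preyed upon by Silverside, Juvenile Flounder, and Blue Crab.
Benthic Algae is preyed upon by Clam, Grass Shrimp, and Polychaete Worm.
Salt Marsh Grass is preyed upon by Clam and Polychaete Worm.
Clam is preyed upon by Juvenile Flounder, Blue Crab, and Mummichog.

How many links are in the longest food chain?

2 links

One longest chain: Benthic Algae → Polychaete Worm → Blue Crab.
It has 3 species and 2 links.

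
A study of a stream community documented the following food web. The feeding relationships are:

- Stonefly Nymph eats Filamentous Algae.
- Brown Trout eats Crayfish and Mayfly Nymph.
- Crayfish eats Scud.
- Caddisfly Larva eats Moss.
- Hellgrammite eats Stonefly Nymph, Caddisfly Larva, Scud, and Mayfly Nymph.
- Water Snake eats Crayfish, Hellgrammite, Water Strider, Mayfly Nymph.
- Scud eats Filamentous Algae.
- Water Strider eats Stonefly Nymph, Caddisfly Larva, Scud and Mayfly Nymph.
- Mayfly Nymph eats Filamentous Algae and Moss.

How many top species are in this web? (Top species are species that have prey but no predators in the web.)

2

Top species (has prey, but nothing eats it): Brown Trout, Water Snake.
Count: 2.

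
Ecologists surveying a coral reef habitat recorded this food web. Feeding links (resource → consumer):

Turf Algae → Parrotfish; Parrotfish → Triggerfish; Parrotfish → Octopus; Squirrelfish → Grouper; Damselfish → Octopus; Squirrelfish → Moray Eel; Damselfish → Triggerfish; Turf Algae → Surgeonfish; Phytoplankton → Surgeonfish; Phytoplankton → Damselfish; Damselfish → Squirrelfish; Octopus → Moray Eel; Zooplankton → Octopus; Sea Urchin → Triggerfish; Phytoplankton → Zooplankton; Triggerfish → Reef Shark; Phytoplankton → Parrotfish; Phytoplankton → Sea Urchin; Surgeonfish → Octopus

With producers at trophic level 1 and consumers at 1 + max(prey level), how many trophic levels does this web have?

Producers (level 1): Turf Algae, Phytoplankton.
Turf Algae → Parrotfish → Triggerfish → Reef Shark gives Reef Shark level 4.
No species has a prey at level 4, so no species reaches level 5.

4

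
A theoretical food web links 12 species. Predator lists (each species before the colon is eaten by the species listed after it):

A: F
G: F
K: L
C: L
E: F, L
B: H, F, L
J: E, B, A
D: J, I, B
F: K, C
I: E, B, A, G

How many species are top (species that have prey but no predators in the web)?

2

Top species (has prey, but nothing eats it): H, L.
Count: 2.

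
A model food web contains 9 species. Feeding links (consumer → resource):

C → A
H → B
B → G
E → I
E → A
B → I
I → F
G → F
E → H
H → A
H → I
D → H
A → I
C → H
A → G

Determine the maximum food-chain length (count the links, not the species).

One longest chain: F → I → A → H → D.
It has 5 species and 4 links.

4 links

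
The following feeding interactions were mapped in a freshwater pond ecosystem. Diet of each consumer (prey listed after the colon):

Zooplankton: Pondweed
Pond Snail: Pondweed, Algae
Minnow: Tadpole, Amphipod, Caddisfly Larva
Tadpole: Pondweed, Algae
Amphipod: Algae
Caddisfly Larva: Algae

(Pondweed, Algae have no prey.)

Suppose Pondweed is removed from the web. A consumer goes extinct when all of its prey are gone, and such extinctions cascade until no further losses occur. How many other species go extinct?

Remove Pondweed.
Round 1: Zooplankton (all prey gone) → extinct.
No further losses. Total secondary extinctions: 1.

1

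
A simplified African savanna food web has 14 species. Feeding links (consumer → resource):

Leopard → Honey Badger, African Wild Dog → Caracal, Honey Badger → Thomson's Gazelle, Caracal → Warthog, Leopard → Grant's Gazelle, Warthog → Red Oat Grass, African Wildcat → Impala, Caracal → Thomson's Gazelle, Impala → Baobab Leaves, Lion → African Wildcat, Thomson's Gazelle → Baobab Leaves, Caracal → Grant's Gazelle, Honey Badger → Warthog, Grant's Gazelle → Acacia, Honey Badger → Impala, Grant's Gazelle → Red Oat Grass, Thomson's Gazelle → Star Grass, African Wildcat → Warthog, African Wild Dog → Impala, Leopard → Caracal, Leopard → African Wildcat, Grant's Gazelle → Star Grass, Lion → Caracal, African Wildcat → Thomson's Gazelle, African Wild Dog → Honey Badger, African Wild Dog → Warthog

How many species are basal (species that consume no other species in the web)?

4

Basal species (no prey listed): Acacia, Baobab Leaves, Red Oat Grass, Star Grass.
Count: 4.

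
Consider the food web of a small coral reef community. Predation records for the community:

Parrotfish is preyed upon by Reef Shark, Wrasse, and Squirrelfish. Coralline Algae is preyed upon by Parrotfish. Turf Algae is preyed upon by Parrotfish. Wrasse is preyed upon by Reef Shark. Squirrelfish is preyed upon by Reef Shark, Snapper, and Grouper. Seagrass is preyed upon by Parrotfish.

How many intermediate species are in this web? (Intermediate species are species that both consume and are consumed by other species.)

Intermediate species (has both prey and predators): Parrotfish, Wrasse, Squirrelfish.
Count: 3.

3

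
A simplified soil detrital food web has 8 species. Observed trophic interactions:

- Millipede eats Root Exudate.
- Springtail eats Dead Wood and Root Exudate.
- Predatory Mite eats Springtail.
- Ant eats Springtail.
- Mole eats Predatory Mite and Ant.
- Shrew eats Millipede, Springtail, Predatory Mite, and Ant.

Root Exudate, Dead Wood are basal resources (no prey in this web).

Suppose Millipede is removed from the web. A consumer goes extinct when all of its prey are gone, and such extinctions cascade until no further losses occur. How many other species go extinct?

Remove Millipede.
Every predator of it retains at least one other prey: Shrew still has Springtail, Ant, Predatory Mite.
No consumer loses all prey, so no secondary extinctions occur.

0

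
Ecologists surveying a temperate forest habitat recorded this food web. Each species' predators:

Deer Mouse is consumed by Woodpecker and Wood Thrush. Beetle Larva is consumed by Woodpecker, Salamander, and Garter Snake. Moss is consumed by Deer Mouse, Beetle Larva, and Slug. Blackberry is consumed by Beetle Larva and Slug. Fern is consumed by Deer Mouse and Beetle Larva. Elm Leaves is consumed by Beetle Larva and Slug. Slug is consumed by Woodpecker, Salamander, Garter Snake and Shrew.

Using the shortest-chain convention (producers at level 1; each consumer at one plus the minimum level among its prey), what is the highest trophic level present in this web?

3

Producers (level 1): Moss, Elm Leaves, Blackberry, Fern.
Following each consumer down to its lowest-level prey: Moss → Deer Mouse → Wood Thrush (levels 1 through 3).
All prey of Wood Thrush (Deer Mouse 2) are at level 2 or above, so Wood Thrush is at level 1 + 2 = 3.
Every consumer has at least one prey at level 2 or below, so none exceeds level 3.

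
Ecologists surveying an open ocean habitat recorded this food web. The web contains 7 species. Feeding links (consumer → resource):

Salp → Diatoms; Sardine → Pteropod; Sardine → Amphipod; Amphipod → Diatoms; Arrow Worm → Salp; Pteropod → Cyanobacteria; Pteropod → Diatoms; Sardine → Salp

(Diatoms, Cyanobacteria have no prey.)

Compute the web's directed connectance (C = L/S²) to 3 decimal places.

C = 0.163

The web has S = 7 species and L = 8 feeding links.
C = L / S² = 8 / 49 = 0.1633 ≈ 0.163.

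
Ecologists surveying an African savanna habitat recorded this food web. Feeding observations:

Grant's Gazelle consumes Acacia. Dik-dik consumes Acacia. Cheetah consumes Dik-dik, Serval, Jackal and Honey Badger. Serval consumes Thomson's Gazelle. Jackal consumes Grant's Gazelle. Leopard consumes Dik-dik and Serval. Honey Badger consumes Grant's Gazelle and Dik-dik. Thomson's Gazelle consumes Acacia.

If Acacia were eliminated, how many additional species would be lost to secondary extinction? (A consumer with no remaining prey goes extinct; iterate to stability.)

Remove Acacia.
Round 1: Dik-dik (all prey gone), Grant's Gazelle (all prey gone), Thomson's Gazelle (all prey gone) → extinct.
Round 2: Jackal (all prey gone), Serval (all prey gone), Honey Badger (all prey gone) → extinct.
Round 3: Leopard (all prey gone), Cheetah (all prey gone) → extinct.
No further losses. Total secondary extinctions: 8.

8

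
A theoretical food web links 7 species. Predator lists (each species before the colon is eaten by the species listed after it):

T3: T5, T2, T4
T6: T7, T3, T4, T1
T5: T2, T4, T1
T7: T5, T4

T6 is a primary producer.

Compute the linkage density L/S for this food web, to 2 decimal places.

L/S = 1.71

There are L = 12 links among S = 7 species.
L/S = 12/7 = 1.7143 ≈ 1.71.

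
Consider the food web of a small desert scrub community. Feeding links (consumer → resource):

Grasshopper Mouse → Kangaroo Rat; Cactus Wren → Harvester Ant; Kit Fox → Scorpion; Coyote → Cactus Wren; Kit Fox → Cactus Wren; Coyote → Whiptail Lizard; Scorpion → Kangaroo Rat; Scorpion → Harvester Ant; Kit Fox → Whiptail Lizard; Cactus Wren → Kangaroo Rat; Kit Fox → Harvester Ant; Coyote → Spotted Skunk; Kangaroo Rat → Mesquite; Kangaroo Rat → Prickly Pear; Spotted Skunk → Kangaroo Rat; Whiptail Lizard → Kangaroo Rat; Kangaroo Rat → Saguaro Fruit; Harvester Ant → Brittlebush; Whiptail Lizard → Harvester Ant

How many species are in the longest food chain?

4 species

One longest chain: Mesquite → Kangaroo Rat → Spotted Skunk → Coyote.
It has 4 species and 3 links.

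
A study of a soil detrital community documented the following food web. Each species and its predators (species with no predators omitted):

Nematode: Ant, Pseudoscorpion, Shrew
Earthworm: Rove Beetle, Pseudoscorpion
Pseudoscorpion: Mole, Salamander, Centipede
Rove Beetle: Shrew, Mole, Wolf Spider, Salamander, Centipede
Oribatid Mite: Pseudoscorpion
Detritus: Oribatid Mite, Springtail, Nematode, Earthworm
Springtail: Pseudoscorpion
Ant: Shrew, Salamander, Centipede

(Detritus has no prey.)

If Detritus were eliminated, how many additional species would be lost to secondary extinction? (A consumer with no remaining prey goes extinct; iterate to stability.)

Remove Detritus.
Round 1: Oribatid Mite (all prey gone), Springtail (all prey gone), Nematode (all prey gone), Earthworm (all prey gone) → extinct.
Round 2: Rove Beetle (all prey gone), Ant (all prey gone), Pseudoscorpion (all prey gone) → extinct.
Round 3: Shrew (all prey gone), Mole (all prey gone), Wolf Spider (all prey gone), Salamander (all prey gone), Centipede (all prey gone) → extinct.
No further losses. Total secondary extinctions: 12.

12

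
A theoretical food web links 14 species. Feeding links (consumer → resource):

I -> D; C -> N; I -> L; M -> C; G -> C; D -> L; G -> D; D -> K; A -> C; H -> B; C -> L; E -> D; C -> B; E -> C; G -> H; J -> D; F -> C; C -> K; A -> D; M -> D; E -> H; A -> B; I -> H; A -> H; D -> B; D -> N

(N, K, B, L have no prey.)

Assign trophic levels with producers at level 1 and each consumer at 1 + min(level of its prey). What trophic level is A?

B is a producer → level 1.
A eats B → level 2.

Trophic level 2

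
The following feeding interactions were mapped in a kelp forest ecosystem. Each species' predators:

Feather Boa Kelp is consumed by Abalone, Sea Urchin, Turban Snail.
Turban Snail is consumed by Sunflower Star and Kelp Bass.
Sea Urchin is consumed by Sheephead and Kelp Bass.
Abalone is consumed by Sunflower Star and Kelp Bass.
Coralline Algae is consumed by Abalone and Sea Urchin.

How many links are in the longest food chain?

2 links

One longest chain: Feather Boa Kelp → Sea Urchin → Sheephead.
It has 3 species and 2 links.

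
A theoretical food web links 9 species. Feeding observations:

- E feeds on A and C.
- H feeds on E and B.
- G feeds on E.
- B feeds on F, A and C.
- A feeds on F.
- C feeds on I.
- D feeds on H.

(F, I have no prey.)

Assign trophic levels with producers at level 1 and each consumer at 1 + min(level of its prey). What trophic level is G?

Trophic level 4

I is a producer → level 1.
C eats I → level 2.
E eats C → level 3.
G eats E → level 4.
No prey of G is below level 3, so 4 is the minimum.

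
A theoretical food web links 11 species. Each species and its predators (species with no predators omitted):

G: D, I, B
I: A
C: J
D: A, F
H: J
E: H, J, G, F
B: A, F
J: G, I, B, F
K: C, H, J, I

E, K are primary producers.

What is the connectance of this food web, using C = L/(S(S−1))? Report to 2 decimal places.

C = 0.20

The web has S = 11 species and L = 22 feeding links.
C = L / (S(S−1)) = 22 / 110 = 0.2000 ≈ 0.20.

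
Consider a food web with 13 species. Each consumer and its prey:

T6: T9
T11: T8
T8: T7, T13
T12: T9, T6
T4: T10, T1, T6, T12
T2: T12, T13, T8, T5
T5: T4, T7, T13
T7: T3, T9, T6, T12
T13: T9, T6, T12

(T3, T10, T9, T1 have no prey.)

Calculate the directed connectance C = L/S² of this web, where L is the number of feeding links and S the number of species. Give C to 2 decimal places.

The web has S = 13 species and L = 24 feeding links.
C = L / S² = 24 / 169 = 0.1420 ≈ 0.14.

C = 0.14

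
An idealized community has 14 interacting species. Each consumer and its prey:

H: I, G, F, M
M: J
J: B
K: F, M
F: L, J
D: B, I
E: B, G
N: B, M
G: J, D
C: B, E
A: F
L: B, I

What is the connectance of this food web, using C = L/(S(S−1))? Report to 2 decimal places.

The web has S = 14 species and L = 23 feeding links.
C = L / (S(S−1)) = 23 / 182 = 0.1264 ≈ 0.13.

C = 0.13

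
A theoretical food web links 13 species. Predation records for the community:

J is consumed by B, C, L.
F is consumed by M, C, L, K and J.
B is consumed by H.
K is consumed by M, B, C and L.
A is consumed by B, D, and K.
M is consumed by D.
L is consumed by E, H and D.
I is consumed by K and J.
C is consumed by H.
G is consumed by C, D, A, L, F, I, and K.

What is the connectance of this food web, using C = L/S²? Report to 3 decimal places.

C = 0.178

The web has S = 13 species and L = 30 feeding links.
C = L / S² = 30 / 169 = 0.1775 ≈ 0.178.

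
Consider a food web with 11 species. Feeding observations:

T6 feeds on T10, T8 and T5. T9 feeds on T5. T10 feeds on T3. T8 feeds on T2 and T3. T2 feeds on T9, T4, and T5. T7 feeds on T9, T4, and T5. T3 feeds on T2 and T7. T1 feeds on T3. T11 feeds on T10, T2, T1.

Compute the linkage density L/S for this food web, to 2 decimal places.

There are L = 19 links among S = 11 species.
L/S = 19/11 = 1.7273 ≈ 1.73.

L/S = 1.73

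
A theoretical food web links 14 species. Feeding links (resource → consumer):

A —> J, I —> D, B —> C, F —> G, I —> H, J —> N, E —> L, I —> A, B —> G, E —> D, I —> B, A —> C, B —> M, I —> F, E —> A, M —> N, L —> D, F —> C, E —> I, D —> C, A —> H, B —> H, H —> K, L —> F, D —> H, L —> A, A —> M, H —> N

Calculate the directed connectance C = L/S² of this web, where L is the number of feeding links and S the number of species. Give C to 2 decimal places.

The web has S = 14 species and L = 28 feeding links.
C = L / S² = 28 / 196 = 0.1429 ≈ 0.14.

C = 0.14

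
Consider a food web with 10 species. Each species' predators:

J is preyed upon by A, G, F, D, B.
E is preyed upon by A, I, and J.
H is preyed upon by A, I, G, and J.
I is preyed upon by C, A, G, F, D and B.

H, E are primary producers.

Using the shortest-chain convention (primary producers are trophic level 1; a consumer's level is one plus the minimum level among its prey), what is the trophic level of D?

Trophic level 3

H is a producer → level 1.
J eats H → level 2.
D eats J → level 3.
No prey of D is below level 2, so 3 is the minimum.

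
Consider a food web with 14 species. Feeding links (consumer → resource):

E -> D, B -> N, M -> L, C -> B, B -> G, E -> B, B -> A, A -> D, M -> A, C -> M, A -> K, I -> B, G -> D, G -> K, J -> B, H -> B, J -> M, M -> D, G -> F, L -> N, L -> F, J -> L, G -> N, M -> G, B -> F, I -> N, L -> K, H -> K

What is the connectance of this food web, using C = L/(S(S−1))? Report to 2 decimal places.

C = 0.15

The web has S = 14 species and L = 28 feeding links.
C = L / (S(S−1)) = 28 / 182 = 0.1538 ≈ 0.15.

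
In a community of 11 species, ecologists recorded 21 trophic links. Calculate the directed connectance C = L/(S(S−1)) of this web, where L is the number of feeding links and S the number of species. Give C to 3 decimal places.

The web has S = 11 species and L = 21 feeding links.
C = L / (S(S−1)) = 21 / 110 = 0.1909 ≈ 0.191.

C = 0.191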